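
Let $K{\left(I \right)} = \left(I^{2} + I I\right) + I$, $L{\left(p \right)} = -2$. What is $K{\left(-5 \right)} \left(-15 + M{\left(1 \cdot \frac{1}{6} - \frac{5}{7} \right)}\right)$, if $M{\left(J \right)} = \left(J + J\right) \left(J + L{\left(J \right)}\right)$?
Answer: $- \frac{53845}{98} \approx -549.44$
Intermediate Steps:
$K{\left(I \right)} = I + 2 I^{2}$ ($K{\left(I \right)} = \left(I^{2} + I^{2}\right) + I = 2 I^{2} + I = I + 2 I^{2}$)
$M{\left(J \right)} = 2 J \left(-2 + J\right)$ ($M{\left(J \right)} = \left(J + J\right) \left(J - 2\right) = 2 J \left(-2 + J\right)$)
$K{\left(-5 \right)} \left(-15 + M{\left(1 \cdot \frac{1}{6} - \frac{5}{7} \right)}\right) = - 5 \left(1 + 2 \left(-5\right)\right) \left(-15 + 2 \left(1 \cdot \frac{1}{6} - \frac{5}{7}\right) \left(-2 + \left(1 \cdot \frac{1}{6} - \frac{5}{7}\right)\right)\right) = - 5 \left(1 - 10\right) \left(-15 + 2 \left(1 \cdot \frac{1}{6} - \frac{5}{7}\right) \left(-2 + \left(1 \cdot \frac{1}{6} - \frac{5}{7}\right)\right)\right) = \left(-5\right) \left(-9\right) \left(-15 + 2 \left(\frac{1}{6} - \frac{5}{7}\right) \left(-2 + \left(\frac{1}{6} - \frac{5}{7}\right)\right)\right) = 45 \left(-15 + 2 \left(- \frac{23}{42}\right) \left(-2 - \frac{23}{42}\right)\right) = 45 \left(-15 + 2 \left(- \frac{23}{42}\right) \left(- \frac{107}{42}\right)\right) = 45 \left(-15 + \frac{2461}{882}\right) = 45 \left(- \frac{10769}{882}\right) = - \frac{53845}{98}$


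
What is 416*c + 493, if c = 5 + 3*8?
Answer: 12557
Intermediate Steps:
c = 29 (c = 5 + 24 = 29)
416*c + 493 = 416*29 + 493 = 12064 + 493 = 12557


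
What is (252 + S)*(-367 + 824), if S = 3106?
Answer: 1534606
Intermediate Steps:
(252 + S)*(-367 + 824) = (252 + 3106)*(-367 + 824) = 3358*457 = 1534606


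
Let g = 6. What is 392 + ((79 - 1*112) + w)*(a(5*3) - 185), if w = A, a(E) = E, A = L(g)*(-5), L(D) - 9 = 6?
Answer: 18752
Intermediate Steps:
L(D) = 15 (L(D) = 9 + 6 = 15)
A = -75 (A = 15*(-5) = -75)
w = -75
392 + ((79 - 1*112) + w)*(a(5*3) - 185) = 392 + ((79 - 1*112) - 75)*(5*3 - 185) = 392 + ((79 - 112) - 75)*(15 - 185) = 392 + (-33 - 75)*(-170) = 392 - 108*(-170) = 392 + 18360 = 18752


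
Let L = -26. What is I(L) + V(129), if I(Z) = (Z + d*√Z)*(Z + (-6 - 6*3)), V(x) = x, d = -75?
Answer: 1429 + 3750*I*√26 ≈ 1429.0 + 19121.0*I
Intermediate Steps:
I(Z) = (-24 + Z)*(Z - 75*√Z) (I(Z) = (Z - 75*√Z)*(Z + (-6 - 6*3)) = (Z - 75*√Z)*(Z + (-6 - 18)) = (Z - 75*√Z)*(Z - 24) = (Z - 75*√Z)*(-24 + Z) = (-24 + Z)*(Z - 75*√Z))
I(L) + V(129) = ((-26)² - (-1950)*I*√26 - 24*(-26) + 1800*√(-26)) + 129 = (676 - (-1950)*I*√26 + 624 + 1800*(I*√26)) + 129 = (676 + 1950*I*√26 + 624 + 1800*I*√26) + 129 = (1300 + 3750*I*√26) + 129 = 1429 + 3750*I*√26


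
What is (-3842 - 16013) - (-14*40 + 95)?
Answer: -19390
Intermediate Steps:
(-3842 - 16013) - (-14*40 + 95) = -19855 - (-560 + 95) = -19855 - 1*(-465) = -19855 + 465 = -19390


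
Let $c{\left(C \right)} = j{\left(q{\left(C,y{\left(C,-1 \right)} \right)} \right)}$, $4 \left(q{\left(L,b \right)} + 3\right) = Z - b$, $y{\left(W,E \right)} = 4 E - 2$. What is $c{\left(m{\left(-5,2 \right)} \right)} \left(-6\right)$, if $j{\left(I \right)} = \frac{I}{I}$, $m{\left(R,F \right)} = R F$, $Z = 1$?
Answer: $-6$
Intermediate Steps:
$y{\left(W,E \right)} = -2 + 4 E$
$q{\left(L,b \right)} = - \frac{11}{4} - \frac{b}{4}$ ($q{\left(L,b \right)} = -3 + \frac{1 - b}{4} = -3 - \left(- \frac{1}{4} + \frac{b}{4}\right) = - \frac{11}{4} - \frac{b}{4}$)
$m{\left(R,F \right)} = F R$
$j{\left(I \right)} = 1$
$c{\left(C \right)} = 1$
$c{\left(m{\left(-5,2 \right)} \right)} \left(-6\right) = 1 \left(-6\right) = -6$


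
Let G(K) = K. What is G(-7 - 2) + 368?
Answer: 359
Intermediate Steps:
G(-7 - 2) + 368 = (-7 - 2) + 368 = -9 + 368 = 359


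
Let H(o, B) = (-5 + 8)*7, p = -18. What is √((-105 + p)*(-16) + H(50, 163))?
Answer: 3*√221 ≈ 44.598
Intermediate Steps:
H(o, B) = 21 (H(o, B) = 3*7 = 21)
√((-105 + p)*(-16) + H(50, 163)) = √((-105 - 18)*(-16) + 21) = √(-123*(-16) + 21) = √(1968 + 21) = √1989 = 3*√221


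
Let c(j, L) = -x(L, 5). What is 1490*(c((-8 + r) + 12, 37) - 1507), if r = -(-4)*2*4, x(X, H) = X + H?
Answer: -2308010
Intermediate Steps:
x(X, H) = H + X
r = 32 (r = -4*(-2)*4 = 8*4 = 32)
c(j, L) = -5 - L (c(j, L) = -(5 + L) = -5 - L)
1490*(c((-8 + r) + 12, 37) - 1507) = 1490*((-5 - 1*37) - 1507) = 1490*((-5 - 37) - 1507) = 1490*(-42 - 1507) = 1490*(-1549) = -2308010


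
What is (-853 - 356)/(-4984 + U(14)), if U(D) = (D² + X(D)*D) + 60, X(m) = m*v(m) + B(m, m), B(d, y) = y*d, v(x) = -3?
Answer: 1209/2572 ≈ 0.47006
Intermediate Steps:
B(d, y) = d*y
X(m) = m² - 3*m (X(m) = m*(-3) + m*m = -3*m + m² = m² - 3*m)
U(D) = 60 + D² + D²*(-3 + D) (U(D) = (D² + (D*(-3 + D))*D) + 60 = (D² + D²*(-3 + D)) + 60 = 60 + D² + D²*(-3 + D))
(-853 - 356)/(-4984 + U(14)) = (-853 - 356)/(-4984 + (60 + 14³ - 2*14²)) = -1209/(-4984 + (60 + 2744 - 2*196)) = -1209/(-4984 + (60 + 2744 - 392)) = -1209/(-4984 + 2412) = -1209/(-2572) = -1209*(-1/2572) = 1209/2572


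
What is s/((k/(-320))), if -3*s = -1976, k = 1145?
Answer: -126464/687 ≈ -184.08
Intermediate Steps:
s = 1976/3 (s = -1/3*(-1976) = 1976/3 ≈ 658.67)
s/((k/(-320))) = 1976/(3*((1145/(-320)))) = 1976/(3*((1145*(-1/320)))) = 1976/(3*(-229/64)) = (1976/3)*(-64/229) = -126464/687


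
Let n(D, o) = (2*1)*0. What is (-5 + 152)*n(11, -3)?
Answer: 0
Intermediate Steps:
n(D, o) = 0 (n(D, o) = 2*0 = 0)
(-5 + 152)*n(11, -3) = (-5 + 152)*0 = 147*0 = 0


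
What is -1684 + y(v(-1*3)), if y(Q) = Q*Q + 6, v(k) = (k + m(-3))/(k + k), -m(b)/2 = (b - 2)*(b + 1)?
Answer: -59879/36 ≈ -1663.3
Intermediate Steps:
m(b) = -2*(1 + b)*(-2 + b) (m(b) = -2*(b - 2)*(b + 1) = -2*(-2 + b)*(1 + b) = -2*(1 + b)*(-2 + b))
v(k) = (-20 + k)/(2*k) (v(k) = (k + (4 - 2*(-3)² + 2*(-3)))/(k + k) = (k + (4 - 2*9 - 6))/((2*k)) = (k + (4 - 18 - 6))*(1/(2*k)) = (k - 20)*(1/(2*k)) = (-20 + k)*(1/(2*k)) = (-20 + k)/(2*k))
y(Q) = 6 + Q² (y(Q) = Q² + 6 = 6 + Q²)
-1684 + y(v(-1*3)) = -1684 + (6 + ((-20 - 1*3)/(2*((-1*3))))²) = -1684 + (6 + ((½)*(-20 - 3)/(-3))²) = -1684 + (6 + ((½)*(-⅓)*(-23))²) = -1684 + (6 + (23/6)²) = -1684 + (6 + 529/36) = -1684 + 745/36 = -59879/36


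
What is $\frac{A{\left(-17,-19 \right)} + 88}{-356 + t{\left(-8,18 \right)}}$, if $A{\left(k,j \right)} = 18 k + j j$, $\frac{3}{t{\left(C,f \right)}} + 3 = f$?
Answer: $- \frac{715}{1779} \approx -0.40191$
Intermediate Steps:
$t{\left(C,f \right)} = \frac{3}{-3 + f}$
$A{\left(k,j \right)} = j^{2} + 18 k$ ($A{\left(k,j \right)} = 18 k + j^{2} = j^{2} + 18 k$)
$\frac{A{\left(-17,-19 \right)} + 88}{-356 + t{\left(-8,18 \right)}} = \frac{\left(\left(-19\right)^{2} + 18 \left(-17\right)\right) + 88}{-356 + \frac{3}{-3 + 18}} = \frac{\left(361 - 306\right) + 88}{-356 + \frac{3}{15}} = \frac{55 + 88}{-356 + 3 \cdot \frac{1}{15}} = \frac{143}{-356 + \frac{1}{5}} = \frac{143}{- \frac{1779}{5}} = 143 \left(- \frac{5}{1779}\right) = - \frac{715}{1779}$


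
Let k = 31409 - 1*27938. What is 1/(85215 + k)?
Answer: 1/88686 ≈ 1.1276e-5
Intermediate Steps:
k = 3471 (k = 31409 - 27938 = 3471)
1/(85215 + k) = 1/(85215 + 3471) = 1/88686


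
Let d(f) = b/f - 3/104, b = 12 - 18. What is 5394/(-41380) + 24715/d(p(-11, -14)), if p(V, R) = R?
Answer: 372264453973/6020790 ≈ 61830.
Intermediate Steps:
b = -6
d(f) = -3/104 - 6/f (d(f) = -6/f - 3/104 = -3/104 - 6/f)
5394/(-41380) + 24715/d(p(-11, -14)) = 5394/(-41380) + 24715/(-3/104 - 6/(-14)) = 5394*(-1/41380) + 24715/(-3/104 - 6*(-1/14)) = -2697/20690 + 24715/(-3/104 + 3/7) = -2697/20690 + 24715/(291/728) = -2697/20690 + 24715*(728/291) = -2697/20690 + 17992520/291 = 372264453973/6020790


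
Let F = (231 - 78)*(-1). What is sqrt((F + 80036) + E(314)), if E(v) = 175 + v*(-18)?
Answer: sqrt(74406) ≈ 272.77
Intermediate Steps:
F = -153 (F = 153*(-1) = -153)
E(v) = 175 - 18*v
sqrt((F + 80036) + E(314)) = sqrt((-153 + 80036) + (175 - 18*314)) = sqrt(79883 + (175 - 5652)) = sqrt(79883 - 5477) = sqrt(74406)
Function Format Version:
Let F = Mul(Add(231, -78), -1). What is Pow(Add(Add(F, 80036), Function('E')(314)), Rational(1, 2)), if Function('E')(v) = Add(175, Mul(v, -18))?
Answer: Pow(74406, Rational(1, 2)) ≈ 272.77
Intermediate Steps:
F = -153 (F = Mul(153, -1) = -153)
Function('E')(v) = Add(175, Mul(-18, v))
Pow(Add(Add(F, 80036), Function('E')(314)), Rational(1, 2)) = Pow(Add(Add(-153, 80036), Add(175, Mul(-18, 314))), Rational(1, 2)) = Pow(Add(79883, Add(175, -5652)), Rational(1, 2)) = Pow(Add(79883, -5477), Rational(1, 2)) = Pow(74406, Rational(1, 2))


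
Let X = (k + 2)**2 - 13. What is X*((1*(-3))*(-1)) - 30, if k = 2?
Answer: -21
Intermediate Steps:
X = 3 (X = (2 + 2)**2 - 13 = 4**2 - 13 = 16 - 13 = 3)
X*((1*(-3))*(-1)) - 30 = 3*((1*(-3))*(-1)) - 30 = 3*(-3*(-1)) - 30 = 3*3 - 30 = 9 - 30 = -21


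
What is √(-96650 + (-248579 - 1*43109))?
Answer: I*√388338 ≈ 623.17*I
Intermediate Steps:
√(-96650 + (-248579 - 1*43109)) = √(-96650 + (-248579 - 43109)) = √(-96650 - 291688) = √(-388338) = I*√388338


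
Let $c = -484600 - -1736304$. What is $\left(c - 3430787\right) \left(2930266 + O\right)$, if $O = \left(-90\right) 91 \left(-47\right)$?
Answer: $-7224087245268$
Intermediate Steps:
$c = 1251704$ ($c = -484600 + 1736304 = 1251704$)
$O = 384930$ ($O = \left(-8190\right) \left(-47\right) = 384930$)
$\left(c - 3430787\right) \left(2930266 + O\right) = \left(1251704 - 3430787\right) \left(2930266 + 384930\right) = \left(-2179083\right) 3315196 = -7224087245268$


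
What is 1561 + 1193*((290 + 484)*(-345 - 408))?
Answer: -695305085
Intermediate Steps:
1561 + 1193*((290 + 484)*(-345 - 408)) = 1561 + 1193*(774*(-753)) = 1561 + 1193*(-582822) = 1561 - 695306646 = -695305085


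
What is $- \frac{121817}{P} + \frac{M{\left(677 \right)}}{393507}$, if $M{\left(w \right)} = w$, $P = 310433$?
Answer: $- \frac{47725679078}{122157558531} \approx -0.39069$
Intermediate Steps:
$- \frac{121817}{P} + \frac{M{\left(677 \right)}}{393507} = - \frac{121817}{310433} + \frac{677}{393507} = - \frac{47725679078}{122157558531}$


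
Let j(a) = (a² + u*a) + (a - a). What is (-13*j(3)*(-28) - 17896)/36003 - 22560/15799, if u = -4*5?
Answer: -1388259220/568811397 ≈ -2.4406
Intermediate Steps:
u = -20
j(a) = a² - 20*a (j(a) = (a² - 20*a) + (a - a) = (a² - 20*a) + 0 = a² - 20*a)
(-13*j(3)*(-28) - 17896)/36003 - 22560/15799 = (-39*(-20 + 3)*(-28) - 17896)/36003 - 22560/15799 = (-39*(-17)*(-28) - 17896)*(1/36003) - 22560*1/15799 = (-13*(-51)*(-28) - 17896)*(1/36003) - 22560/15799 = (663*(-28) - 17896)*(1/36003) - 22560/15799 = (-18564 - 17896)*(1/36003) - 22560/15799 = -36460*1/36003 - 22560/15799 = -36460/36003 - 22560/15799 = -1388259220/568811397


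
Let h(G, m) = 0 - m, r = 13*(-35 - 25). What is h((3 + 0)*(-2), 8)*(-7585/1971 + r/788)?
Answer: 15028720/388287 ≈ 38.705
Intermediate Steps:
r = -780 (r = 13*(-60) = -780)
h(G, m) = -m
h((3 + 0)*(-2), 8)*(-7585/1971 + r/788) = (-1*8)*(-7585/1971 - 780/788) = -8*(-7585*1/1971 - 780*1/788) = -8*(-7585/1971 - 195/197) = -8*(-1878590/388287) = 15028720/388287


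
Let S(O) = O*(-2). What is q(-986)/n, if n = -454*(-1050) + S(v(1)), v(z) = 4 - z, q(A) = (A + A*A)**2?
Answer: 471624432050/238347 ≈ 1.9787e+6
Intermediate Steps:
q(A) = (A + A**2)**2
S(O) = -2*O
n = 476694 (n = -454*(-1050) - 2*(4 - 1*1) = 476700 - 2*(4 - 1) = 476700 - 2*3 = 476700 - 6 = 476694)
q(-986)/n = ((-986)**2*(1 - 986)**2)/476694 = (972196*(-985)**2)*(1/476694) = (972196*970225)*(1/476694) = 943248864100*(1/476694) = 471624432050/238347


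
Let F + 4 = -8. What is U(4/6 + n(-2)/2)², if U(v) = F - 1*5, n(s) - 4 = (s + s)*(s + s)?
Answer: 289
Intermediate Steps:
n(s) = 4 + 4*s² (n(s) = 4 + (s + s)*(s + s) = 4 + (2*s)*(2*s) = 4 + 4*s²)
F = -12 (F = -4 - 8 = -12)
U(v) = -17 (U(v) = -12 - 1*5 = -12 - 5 = -17)
U(4/6 + n(-2)/2)² = (-17)² = 289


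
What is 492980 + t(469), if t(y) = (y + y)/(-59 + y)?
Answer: 101061369/205 ≈ 4.9298e+5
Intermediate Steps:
t(y) = 2*y/(-59 + y) (t(y) = (2*y)/(-59 + y) = 2*y/(-59 + y))
492980 + t(469) = 492980 + 2*469/(-59 + 469) = 492980 + 2*469/410 = 492980 + 2*469*(1/410) = 492980 + 469/205 = 101061369/205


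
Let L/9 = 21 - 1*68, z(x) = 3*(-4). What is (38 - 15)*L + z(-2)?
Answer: -9741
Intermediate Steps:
z(x) = -12
L = -423 (L = 9*(21 - 1*68) = 9*(21 - 68) = 9*(-47) = -423)
(38 - 15)*L + z(-2) = (38 - 15)*(-423) - 12 = 23*(-423) - 12 = -9729 - 12 = -9741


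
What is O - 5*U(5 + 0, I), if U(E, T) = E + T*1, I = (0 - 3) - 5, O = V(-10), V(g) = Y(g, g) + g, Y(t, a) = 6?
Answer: 11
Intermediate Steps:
V(g) = 6 + g
O = -4 (O = 6 - 10 = -4)
I = -8 (I = -3 - 5 = -8)
U(E, T) = E + T
O - 5*U(5 + 0, I) = -4 - 5*((5 + 0) - 8) = -4 - 5*(5 - 8) = -4 - 5*(-3) = -4 + 15 = 11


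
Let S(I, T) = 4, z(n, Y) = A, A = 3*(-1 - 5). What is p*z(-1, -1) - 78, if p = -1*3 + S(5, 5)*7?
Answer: -528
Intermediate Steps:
A = -18 (A = 3*(-6) = -18)
z(n, Y) = -18
p = 25 (p = -1*3 + 4*7 = -3 + 28 = 25)
p*z(-1, -1) - 78 = 25*(-18) - 78 = -450 - 78 = -528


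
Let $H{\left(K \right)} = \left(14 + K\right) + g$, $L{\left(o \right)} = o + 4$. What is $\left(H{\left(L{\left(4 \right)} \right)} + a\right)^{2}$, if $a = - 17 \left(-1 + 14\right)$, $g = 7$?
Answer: $36864$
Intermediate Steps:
$L{\left(o \right)} = 4 + o$
$H{\left(K \right)} = 21 + K$ ($H{\left(K \right)} = \left(14 + K\right) + 7 = 21 + K$)
$a = -221$ ($a = \left(-17\right) 13 = -221$)
$\left(H{\left(L{\left(4 \right)} \right)} + a\right)^{2} = \left(\left(21 + \left(4 + 4\right)\right) - 221\right)^{2} = \left(\left(21 + 8\right) - 221\right)^{2} = \left(29 - 221\right)^{2} = \left(-192\right)^{2} = 36864$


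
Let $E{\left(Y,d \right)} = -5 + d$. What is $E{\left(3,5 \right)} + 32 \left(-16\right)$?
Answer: $-512$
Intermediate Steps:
$E{\left(3,5 \right)} + 32 \left(-16\right) = \left(-5 + 5\right) + 32 \left(-16\right) = 0 - 512 = -512$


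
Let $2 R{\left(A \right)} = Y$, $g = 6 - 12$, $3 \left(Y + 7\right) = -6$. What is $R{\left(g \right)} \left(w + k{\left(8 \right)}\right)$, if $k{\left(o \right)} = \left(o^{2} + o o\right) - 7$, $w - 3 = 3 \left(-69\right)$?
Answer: $\frac{747}{2} \approx 373.5$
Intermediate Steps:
$Y = -9$ ($Y = -7 + \frac{1}{3} \left(-6\right) = -7 - 2 = -9$)
$g = -6$ ($g = 6 - 12 = -6$)
$w = -204$ ($w = 3 + 3 \left(-69\right) = 3 - 207 = -204$)
$k{\left(o \right)} = -7 + 2 o^{2}$ ($k{\left(o \right)} = \left(o^{2} + o^{2}\right) - 7 = 2 o^{2} - 7 = -7 + 2 o^{2}$)
$R{\left(A \right)} = - \frac{9}{2}$ ($R{\left(A \right)} = \frac{1}{2} \left(-9\right) = - \frac{9}{2}$)
$R{\left(g \right)} \left(w + k{\left(8 \right)}\right) = - \frac{9 \left(-204 - \left(7 - 2 \cdot 8^{2}\right)\right)}{2} = - \frac{9 \left(-204 + \left(-7 + 2 \cdot 64\right)\right)}{2} = - \frac{9 \left(-204 + \left(-7 + 128\right)\right)}{2} = - \frac{9 \left(-204 + 121\right)}{2} = \left(- \frac{9}{2}\right) \left(-83\right) = \frac{747}{2}$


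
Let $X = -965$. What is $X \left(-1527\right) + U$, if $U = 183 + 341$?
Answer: $1474079$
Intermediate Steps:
$U = 524$
$X \left(-1527\right) + U = \left(-965\right) \left(-1527\right) + 524 = 1473555 + 524 = 1474079$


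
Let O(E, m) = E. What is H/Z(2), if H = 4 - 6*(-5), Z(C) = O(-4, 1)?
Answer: -17/2 ≈ -8.5000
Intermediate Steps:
Z(C) = -4
H = 34 (H = 4 + 30 = 34)
H/Z(2) = 34/(-4) = 34*(-¼) = -17/2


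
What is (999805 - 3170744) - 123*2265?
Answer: -2449534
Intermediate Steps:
(999805 - 3170744) - 123*2265 = -2170939 - 278595 = -2449534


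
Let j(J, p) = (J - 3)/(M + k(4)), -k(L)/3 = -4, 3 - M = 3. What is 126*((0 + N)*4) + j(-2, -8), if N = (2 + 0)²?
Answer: 24187/12 ≈ 2015.6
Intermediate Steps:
M = 0 (M = 3 - 1*3 = 3 - 3 = 0)
k(L) = 12 (k(L) = -3*(-4) = 12)
N = 4 (N = 2² = 4)
j(J, p) = -¼ + J/12 (j(J, p) = (J - 3)/(0 + 12) = (-3 + J)/12 = (-3 + J)*(1/12) = -¼ + J/12)
126*((0 + N)*4) + j(-2, -8) = 126*((0 + 4)*4) + (-¼ + (1/12)*(-2)) = 126*(4*4) + (-¼ - ⅙) = 126*16 - 5/12 = 2016 - 5/12 = 24187/12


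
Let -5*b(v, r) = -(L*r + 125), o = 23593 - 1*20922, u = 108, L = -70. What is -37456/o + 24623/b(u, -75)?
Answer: 25502833/2871325 ≈ 8.8819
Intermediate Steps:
o = 2671 (o = 23593 - 20922 = 2671)
b(v, r) = 25 - 14*r (b(v, r) = -(-1)*(-70*r + 125)/5 = -(-1)*(125 - 70*r)/5 = -(-125 + 70*r)/5 = 25 - 14*r)
-37456/o + 24623/b(u, -75) = -37456/2671 + 24623/(25 - 14*(-75)) = -37456*1/2671 + 24623/(25 + 1050) = -37456/2671 + 24623/1075 = 25502833/2871325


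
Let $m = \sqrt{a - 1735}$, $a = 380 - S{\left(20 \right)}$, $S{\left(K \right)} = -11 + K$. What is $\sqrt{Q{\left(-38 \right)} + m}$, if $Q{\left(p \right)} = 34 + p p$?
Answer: $\sqrt{1478 + 2 i \sqrt{341}} \approx 38.448 + 0.4803 i$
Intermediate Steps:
$a = 371$ ($a = 380 - \left(-11 + 20\right) = 380 - 9 = 371$)
$Q{\left(p \right)} = 34 + p^{2}$
$m = 2 i \sqrt{341}$ ($m = \sqrt{371 - 1735} = \sqrt{-1364} = 2 i \sqrt{341} \approx 36.932 i$)
$\sqrt{Q{\left(-38 \right)} + m} = \sqrt{\left(34 + \left(-38\right)^{2}\right) + 2 i \sqrt{341}} = \sqrt{\left(34 + 1444\right) + 2 i \sqrt{341}} = \sqrt{1478 + 2 i \sqrt{341}}$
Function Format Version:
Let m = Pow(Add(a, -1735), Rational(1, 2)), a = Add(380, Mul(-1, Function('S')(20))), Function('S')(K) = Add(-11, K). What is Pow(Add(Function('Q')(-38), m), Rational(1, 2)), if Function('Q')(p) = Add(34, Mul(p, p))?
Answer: Pow(Add(1478, Mul(2, I, Pow(341, Rational(1, 2)))), Rational(1, 2)) ≈ Add(38.448, Mul(0.4803, I))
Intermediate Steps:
a = 371 (a = Add(380, Mul(-1, Add(-11, 20))) = Add(380, Mul(-1, 9)) = Add(380, -9) = 371)
Function('Q')(p) = Add(34, Pow(p, 2))
m = Mul(2, I, Pow(341, Rational(1, 2))) (m = Pow(Add(371, -1735), Rational(1, 2)) = Pow(-1364, Rational(1, 2)) = Mul(2, I, Pow(341, Rational(1, 2))) ≈ Mul(36.932, I))
Pow(Add(Function('Q')(-38), m), Rational(1, 2)) = Pow(Add(Add(34, Pow(-38, 2)), Mul(2, I, Pow(341, Rational(1, 2)))), Rational(1, 2)) = Pow(Add(Add(34, 1444), Mul(2, I, Pow(341, Rational(1, 2)))), Rational(1, 2)) = Pow(Add(1478, Mul(2, I, Pow(341, Rational(1, 2)))), Rational(1, 2))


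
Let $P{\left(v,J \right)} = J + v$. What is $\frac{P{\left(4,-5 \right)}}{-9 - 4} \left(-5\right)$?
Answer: $- \frac{5}{13} \approx -0.38462$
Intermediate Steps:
$\frac{P{\left(4,-5 \right)}}{-9 - 4} \left(-5\right) = \frac{-5 + 4}{-9 - 4} \left(-5\right) = \frac{1}{-13} \left(-1\right) \left(-5\right) = \left(- \frac{1}{13}\right) \left(-1\right) \left(-5\right) = \frac{1}{13} \left(-5\right) = - \frac{5}{13}$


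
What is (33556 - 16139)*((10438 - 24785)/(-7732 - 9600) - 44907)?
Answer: -13555891054009/17332 ≈ -7.8213e+8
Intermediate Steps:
(33556 - 16139)*((10438 - 24785)/(-7732 - 9600) - 44907) = 17417*(-14347/(-17332) - 44907) = 17417*(-14347*(-1/17332) - 44907) = 17417*(14347/17332 - 44907) = 17417*(-778313777/17332) = -13555891054009/17332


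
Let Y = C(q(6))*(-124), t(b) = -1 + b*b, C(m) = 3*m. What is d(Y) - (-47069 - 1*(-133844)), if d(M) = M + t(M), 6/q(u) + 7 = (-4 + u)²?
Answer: 467504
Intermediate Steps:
q(u) = 6/(-7 + (-4 + u)²)
t(b) = -1 + b²
Y = 744 (Y = (3*(6/(-7 + (-4 + 6)²)))*(-124) = (3*(6/(-7 + 2²)))*(-124) = (3*(6/(-7 + 4)))*(-124) = (3*(6/(-3)))*(-124) = (3*(6*(-⅓)))*(-124) = (3*(-2))*(-124) = -6*(-124) = 744)
d(M) = -1 + M + M² (d(M) = M + (-1 + M²) = -1 + M + M²)
d(Y) - (-47069 - 1*(-133844)) = (-1 + 744 + 744²) - (-47069 - 1*(-133844)) = (-1 + 744 + 553536) - (-47069 + 133844) = 554279 - 1*86775 = 554279 - 86775 = 467504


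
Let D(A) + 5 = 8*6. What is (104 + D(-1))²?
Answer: 21609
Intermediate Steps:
D(A) = 43 (D(A) = -5 + 8*6 = -5 + 48 = 43)
(104 + D(-1))² = (104 + 43)² = 147² = 21609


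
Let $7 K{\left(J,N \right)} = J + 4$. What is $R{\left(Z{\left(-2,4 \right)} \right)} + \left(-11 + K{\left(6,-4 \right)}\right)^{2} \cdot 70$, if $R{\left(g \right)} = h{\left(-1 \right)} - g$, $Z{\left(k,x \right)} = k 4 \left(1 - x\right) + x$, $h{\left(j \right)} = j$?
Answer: $\frac{44687}{7} \approx 6383.9$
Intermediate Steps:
$K{\left(J,N \right)} = \frac{4}{7} + \frac{J}{7}$ ($K{\left(J,N \right)} = \frac{J + 4}{7} = \frac{4 + J}{7} = \frac{4}{7} + \frac{J}{7}$)
$Z{\left(k,x \right)} = x + 4 k \left(1 - x\right)$ ($Z{\left(k,x \right)} = 4 k \left(1 - x\right) + x = x + 4 k \left(1 - x\right)$)
$R{\left(g \right)} = -1 - g$
$R{\left(Z{\left(-2,4 \right)} \right)} + \left(-11 + K{\left(6,-4 \right)}\right)^{2} \cdot 70 = \left(-1 - \left(4 + 4 \left(-2\right) - \left(-8\right) 4\right)\right) + \left(-11 + \left(\frac{4}{7} + \frac{1}{7} \cdot 6\right)\right)^{2} \cdot 70 = \left(-1 - \left(4 - 8 + 32\right)\right) + \left(-11 + \left(\frac{4}{7} + \frac{6}{7}\right)\right)^{2} \cdot 70 = \left(-1 - 28\right) + \left(-11 + \frac{10}{7}\right)^{2} \cdot 70 = \left(-1 - 28\right) + \left(- \frac{67}{7}\right)^{2} \cdot 70 = -29 + \frac{4489}{49} \cdot 70 = -29 + \frac{44890}{7} = \frac{44687}{7}$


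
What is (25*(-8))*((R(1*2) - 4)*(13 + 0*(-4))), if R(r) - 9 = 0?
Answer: -13000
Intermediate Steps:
R(r) = 9 (R(r) = 9 + 0 = 9)
(25*(-8))*((R(1*2) - 4)*(13 + 0*(-4))) = (25*(-8))*((9 - 4)*(13 + 0*(-4))) = -1000*(13 + 0) = -1000*13 = -200*65 = -13000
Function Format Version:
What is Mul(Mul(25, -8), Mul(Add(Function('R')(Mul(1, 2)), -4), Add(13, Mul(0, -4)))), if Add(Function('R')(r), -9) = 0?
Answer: -13000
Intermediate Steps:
Function('R')(r) = 9 (Function('R')(r) = Add(9, 0) = 9)
Mul(Mul(25, -8), Mul(Add(Function('R')(Mul(1, 2)), -4), Add(13, Mul(0, -4)))) = Mul(Mul(25, -8), Mul(Add(9, -4), Add(13, Mul(0, -4)))) = Mul(-200, Mul(5, Add(13, 0))) = Mul(-200, Mul(5, 13)) = Mul(-200, 65) = -13000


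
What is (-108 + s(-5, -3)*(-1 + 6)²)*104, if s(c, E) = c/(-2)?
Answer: -4732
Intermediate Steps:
s(c, E) = -c/2 (s(c, E) = c*(-½) = -c/2)
(-108 + s(-5, -3)*(-1 + 6)²)*104 = (-108 + (-½*(-5))*(-1 + 6)²)*104 = (-108 + (5/2)*5²)*104 = (-108 + (5/2)*25)*104 = (-108 + 125/2)*104 = -91/2*104 = -4732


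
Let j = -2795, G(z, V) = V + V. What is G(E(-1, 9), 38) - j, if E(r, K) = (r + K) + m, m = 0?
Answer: 2871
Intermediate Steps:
E(r, K) = K + r (E(r, K) = (r + K) + 0 = (K + r) + 0 = K + r)
G(z, V) = 2*V
G(E(-1, 9), 38) - j = 2*38 - 1*(-2795) = 76 + 2795 = 2871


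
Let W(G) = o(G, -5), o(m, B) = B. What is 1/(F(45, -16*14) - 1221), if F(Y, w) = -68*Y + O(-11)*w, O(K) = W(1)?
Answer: -1/3161 ≈ -0.00031636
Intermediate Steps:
W(G) = -5
O(K) = -5
F(Y, w) = -68*Y - 5*w
1/(F(45, -16*14) - 1221) = 1/((-68*45 - (-80)*14) - 1221) = 1/((-3060 - 5*(-224)) - 1221) = 1/((-3060 + 1120) - 1221) = 1/(-1940 - 1221) = 1/(-3161) = -1/3161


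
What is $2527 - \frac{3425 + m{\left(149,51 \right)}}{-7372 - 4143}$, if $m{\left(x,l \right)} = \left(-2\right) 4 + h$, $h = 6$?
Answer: $\frac{4157404}{1645} \approx 2527.3$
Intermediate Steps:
$m{\left(x,l \right)} = -2$ ($m{\left(x,l \right)} = \left(-2\right) 4 + 6 = -8 + 6 = -2$)
$2527 - \frac{3425 + m{\left(149,51 \right)}}{-7372 - 4143} = 2527 - \frac{3425 - 2}{-7372 - 4143} = 2527 - \frac{3423}{-11515} = 2527 - 3423 \left(- \frac{1}{11515}\right) = 2527 - - \frac{489}{1645} = 2527 + \frac{489}{1645} = \frac{4157404}{1645}$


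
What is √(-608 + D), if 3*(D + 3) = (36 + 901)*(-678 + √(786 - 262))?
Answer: √(-1911357 + 5622*√131)/3 ≈ 453.02*I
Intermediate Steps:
D = -211765 + 1874*√131/3 (D = -3 + ((36 + 901)*(-678 + √(786 - 262)))/3 = -3 + (937*(-678 + √524))/3 = -3 + (937*(-678 + 2*√131))/3 = -3 + (-635286 + 1874*√131)/3 = -3 + (-211762 + 1874*√131/3) = -211765 + 1874*√131/3 ≈ -2.0462e+5)
√(-608 + D) = √(-608 + (-211765 + 1874*√131/3)) = √(-212373 + 1874*√131/3)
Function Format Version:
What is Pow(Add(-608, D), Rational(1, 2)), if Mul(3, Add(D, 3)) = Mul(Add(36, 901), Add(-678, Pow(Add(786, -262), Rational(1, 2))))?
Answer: Mul(Rational(1, 3), Pow(Add(-1911357, Mul(5622, Pow(131, Rational(1, 2)))), Rational(1, 2))) ≈ Mul(453.02, I)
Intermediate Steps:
D = Add(-211765, Mul(Rational(1874, 3), Pow(131, Rational(1, 2)))) (D = Add(-3, Mul(Rational(1, 3), Mul(Add(36, 901), Add(-678, Pow(Add(786, -262), Rational(1, 2)))))) = Add(-3, Mul(Rational(1, 3), Mul(937, Add(-678, Pow(524, Rational(1, 2)))))) = Add(-3, Mul(Rational(1, 3), Mul(937, Add(-678, Mul(2, Pow(131, Rational(1, 2))))))) = Add(-3, Mul(Rational(1, 3), Add(-635286, Mul(1874, Pow(131, Rational(1, 2)))))) = Add(-3, Add(-211762, Mul(Rational(1874, 3), Pow(131, Rational(1, 2))))) = Add(-211765, Mul(Rational(1874, 3), Pow(131, Rational(1, 2)))) ≈ -2.0462e+5)
Pow(Add(-608, D), Rational(1, 2)) = Pow(Add(-608, Add(-211765, Mul(Rational(1874, 3), Pow(131, Rational(1, 2))))), Rational(1, 2)) = Pow(Add(-212373, Mul(Rational(1874, 3), Pow(131, Rational(1, 2)))), Rational(1, 2))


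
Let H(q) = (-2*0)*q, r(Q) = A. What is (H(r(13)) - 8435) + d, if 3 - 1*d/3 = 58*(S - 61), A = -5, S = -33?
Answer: 7930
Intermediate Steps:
r(Q) = -5
d = 16365 (d = 9 - 174*(-33 - 61) = 9 - 174*(-94) = 9 - 3*(-5452) = 9 + 16356 = 16365)
H(q) = 0 (H(q) = 0*q = 0)
(H(r(13)) - 8435) + d = (0 - 8435) + 16365 = -8435 + 16365 = 7930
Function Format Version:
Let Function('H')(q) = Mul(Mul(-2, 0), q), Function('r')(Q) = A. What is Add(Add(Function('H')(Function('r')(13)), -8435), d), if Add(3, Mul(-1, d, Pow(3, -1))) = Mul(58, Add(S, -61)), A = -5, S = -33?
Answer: 7930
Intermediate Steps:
Function('r')(Q) = -5
d = 16365 (d = Add(9, Mul(-3, Mul(58, Add(-33, -61)))) = Add(9, Mul(-3, Mul(58, -94))) = Add(9, Mul(-3, -5452)) = Add(9, 16356) = 16365)
Function('H')(q) = 0 (Function('H')(q) = Mul(0, q) = 0)
Add(Add(Function('H')(Function('r')(13)), -8435), d) = Add(Add(0, -8435), 16365) = Add(-8435, 16365) = 7930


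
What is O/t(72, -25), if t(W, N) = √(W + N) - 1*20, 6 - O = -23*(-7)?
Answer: 3100/353 + 155*√47/353 ≈ 11.792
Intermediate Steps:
O = -155 (O = 6 - (-23)*(-7) = 6 - 1*161 = 6 - 161 = -155)
t(W, N) = -20 + √(N + W) (t(W, N) = √(N + W) - 20 = -20 + √(N + W))
O/t(72, -25) = -155/(-20 + √(-25 + 72)) = -155/(-20 + √47)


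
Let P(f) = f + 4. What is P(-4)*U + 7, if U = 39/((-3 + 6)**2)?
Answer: 7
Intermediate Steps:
P(f) = 4 + f
U = 13/3 (U = 39/(3**2) = 39/9 = 39*(1/9) = 13/3 ≈ 4.3333)
P(-4)*U + 7 = (4 - 4)*(13/3) + 7 = 0*(13/3) + 7 = 0 + 7 = 7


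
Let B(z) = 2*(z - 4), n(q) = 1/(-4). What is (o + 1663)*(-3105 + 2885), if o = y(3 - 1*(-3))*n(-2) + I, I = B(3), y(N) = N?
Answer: -365090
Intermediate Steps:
n(q) = -1/4
B(z) = -8 + 2*z (B(z) = 2*(-4 + z) = -8 + 2*z)
I = -2 (I = -8 + 2*3 = -8 + 6 = -2)
o = -7/2 (o = (3 - 1*(-3))*(-1/4) - 2 = (3 + 3)*(-1/4) - 2 = 6*(-1/4) - 2 = -3/2 - 2 = -7/2 ≈ -3.5000)
(o + 1663)*(-3105 + 2885) = (-7/2 + 1663)*(-3105 + 2885) = (3319/2)*(-220) = -365090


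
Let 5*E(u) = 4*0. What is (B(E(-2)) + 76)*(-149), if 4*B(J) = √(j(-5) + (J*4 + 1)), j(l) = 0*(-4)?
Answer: -45445/4 ≈ -11361.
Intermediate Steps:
E(u) = 0 (E(u) = (4*0)/5 = (⅕)*0 = 0)
j(l) = 0
B(J) = √(1 + 4*J)/4 (B(J) = √(0 + (J*4 + 1))/4 = √(0 + (4*J + 1))/4 = √(0 + (1 + 4*J))/4 = √(1 + 4*J)/4)
(B(E(-2)) + 76)*(-149) = (√(1 + 4*0)/4 + 76)*(-149) = (√(1 + 0)/4 + 76)*(-149) = (√1/4 + 76)*(-149) = ((¼)*1 + 76)*(-149) = (¼ + 76)*(-149) = (305/4)*(-149) = -45445/4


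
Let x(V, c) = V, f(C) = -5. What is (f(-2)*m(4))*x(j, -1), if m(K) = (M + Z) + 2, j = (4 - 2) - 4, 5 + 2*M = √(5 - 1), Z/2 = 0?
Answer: 5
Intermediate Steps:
Z = 0 (Z = 2*0 = 0)
M = -3/2 (M = -5/2 + √(5 - 1)/2 = -5/2 + √4/2 = -5/2 + (½)*2 = -5/2 + 1 = -3/2 ≈ -1.5000)
j = -2 (j = 2 - 4 = -2)
m(K) = ½ (m(K) = (-3/2 + 0) + 2 = -3/2 + 2 = ½)
(f(-2)*m(4))*x(j, -1) = -5*½*(-2) = -5/2*(-2) = 5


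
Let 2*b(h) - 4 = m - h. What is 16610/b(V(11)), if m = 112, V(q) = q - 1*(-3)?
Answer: 16610/51 ≈ 325.69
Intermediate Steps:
V(q) = 3 + q (V(q) = q + 3 = 3 + q)
b(h) = 58 - h/2 (b(h) = 2 + (112 - h)/2 = 2 + (56 - h/2) = 58 - h/2)
16610/b(V(11)) = 16610/(58 - (3 + 11)/2) = 16610/(58 - ½*14) = 16610/(58 - 7) = 16610/51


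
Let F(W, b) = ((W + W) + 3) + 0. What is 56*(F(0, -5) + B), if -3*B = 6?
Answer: 56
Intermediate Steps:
F(W, b) = 3 + 2*W (F(W, b) = (2*W + 3) + 0 = (3 + 2*W) + 0 = 3 + 2*W)
B = -2 (B = -⅓*6 = -2)
56*(F(0, -5) + B) = 56*((3 + 2*0) - 2) = 56*((3 + 0) - 2) = 56*(3 - 2) = 56*1 = 56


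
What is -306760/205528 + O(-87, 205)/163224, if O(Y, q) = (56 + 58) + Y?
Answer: -695347847/465931976 ≈ -1.4924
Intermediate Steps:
O(Y, q) = 114 + Y
-306760/205528 + O(-87, 205)/163224 = -306760/205528 + (114 - 87)/163224 = -306760*1/205528 + 27*(1/163224) = -38345/25691 + 3/18136 = -695347847/465931976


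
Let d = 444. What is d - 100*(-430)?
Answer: 43444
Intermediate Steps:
d - 100*(-430) = 444 - 100*(-430) = 444 + 43000 = 43444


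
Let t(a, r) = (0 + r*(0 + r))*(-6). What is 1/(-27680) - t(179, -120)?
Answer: 2391551999/27680 ≈ 86400.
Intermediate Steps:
t(a, r) = -6*r² (t(a, r) = (0 + r*r)*(-6) = (0 + r²)*(-6) = r²*(-6) = -6*r²)
1/(-27680) - t(179, -120) = 1/(-27680) - (-6)*(-120)² = -1/27680 - (-6)*14400 = -1/27680 - 1*(-86400) = -1/27680 + 86400 = 2391551999/27680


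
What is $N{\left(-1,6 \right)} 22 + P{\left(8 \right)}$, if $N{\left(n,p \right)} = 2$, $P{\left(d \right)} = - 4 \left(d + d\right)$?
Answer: $-20$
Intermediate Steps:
$P{\left(d \right)} = - 8 d$ ($P{\left(d \right)} = - 4 \cdot 2 d = - 8 d$)
$N{\left(-1,6 \right)} 22 + P{\left(8 \right)} = 2 \cdot 22 - 64 = 44 - 64 = -20$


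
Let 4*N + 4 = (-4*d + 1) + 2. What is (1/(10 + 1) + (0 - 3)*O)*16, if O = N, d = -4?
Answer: -1964/11 ≈ -178.55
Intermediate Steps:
N = 15/4 (N = -1 + ((-4*(-4) + 1) + 2)/4 = -1 + ((16 + 1) + 2)/4 = -1 + (17 + 2)/4 = -1 + (¼)*19 = -1 + 19/4 = 15/4 ≈ 3.7500)
O = 15/4 ≈ 3.7500
(1/(10 + 1) + (0 - 3)*O)*16 = (1/(10 + 1) + (0 - 3)*(15/4))*16 = (1/11 - 3*15/4)*16 = (1/11 - 45/4)*16 = -491/44*16 = -1964/11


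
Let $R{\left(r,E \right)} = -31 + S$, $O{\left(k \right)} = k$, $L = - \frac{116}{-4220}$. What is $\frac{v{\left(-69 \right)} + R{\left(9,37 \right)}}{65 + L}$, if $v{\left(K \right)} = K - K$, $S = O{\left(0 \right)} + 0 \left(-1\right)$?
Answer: $- \frac{32705}{68604} \approx -0.47672$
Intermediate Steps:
$L = \frac{29}{1055}$ ($L = \left(-116\right) \left(- \frac{1}{4220}\right) = \frac{29}{1055} \approx 0.027488$)
$S = 0$ ($S = 0 + 0 \left(-1\right) = 0 + 0 = 0$)
$R{\left(r,E \right)} = -31$ ($R{\left(r,E \right)} = -31 + 0 = -31$)
$v{\left(K \right)} = 0$
$\frac{v{\left(-69 \right)} + R{\left(9,37 \right)}}{65 + L} = \frac{0 - 31}{65 + \frac{29}{1055}} = - \frac{31}{\frac{68604}{1055}} = \left(-31\right) \frac{1055}{68604} = - \frac{32705}{68604}$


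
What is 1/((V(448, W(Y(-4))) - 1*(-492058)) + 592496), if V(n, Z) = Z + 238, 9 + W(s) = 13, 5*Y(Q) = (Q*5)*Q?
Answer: 1/1084796 ≈ 9.2183e-7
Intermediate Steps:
Y(Q) = Q² (Y(Q) = ((Q*5)*Q)/5 = ((5*Q)*Q)/5 = (5*Q²)/5 = Q²)
W(s) = 4 (W(s) = -9 + 13 = 4)
V(n, Z) = 238 + Z
1/((V(448, W(Y(-4))) - 1*(-492058)) + 592496) = 1/(((238 + 4) - 1*(-492058)) + 592496) = 1/((242 + 492058) + 592496) = 1/(492300 + 592496) = 1/1084796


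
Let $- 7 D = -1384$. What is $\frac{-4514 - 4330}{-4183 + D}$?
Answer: $\frac{20636}{9299} \approx 2.2192$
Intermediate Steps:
$D = \frac{1384}{7}$ ($D = \left(- \frac{1}{7}\right) \left(-1384\right) = \frac{1384}{7} \approx 197.71$)
$\frac{-4514 - 4330}{-4183 + D} = \frac{-4514 - 4330}{-4183 + \frac{1384}{7}} = - \frac{8844}{- \frac{27897}{7}} = \left(-8844\right) \left(- \frac{7}{27897}\right) = \frac{20636}{9299}$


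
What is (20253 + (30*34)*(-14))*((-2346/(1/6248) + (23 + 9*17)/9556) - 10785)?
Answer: -209313443544909/2389 ≈ -8.7615e+10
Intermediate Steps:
(20253 + (30*34)*(-14))*((-2346/(1/6248) + (23 + 9*17)/9556) - 10785) = (20253 + 1020*(-14))*((-2346/1/6248 + (23 + 153)*(1/9556)) - 10785) = (20253 - 14280)*((-2346*6248 + 176*(1/9556)) - 10785) = 5973*((-14657808 + 44/2389) - 10785) = 5973*(-35017503268/2389 - 10785) = 5973*(-35043268633/2389) = -209313443544909/2389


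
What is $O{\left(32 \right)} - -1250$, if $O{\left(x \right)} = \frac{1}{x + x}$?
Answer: $\frac{80001}{64} \approx 1250.0$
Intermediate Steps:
$O{\left(x \right)} = \frac{1}{2 x}$
$O{\left(32 \right)} - -1250 = \frac{1}{2 \cdot 32} - -1250 = \frac{1}{2} \cdot \frac{1}{32} + 1250 = \frac{1}{64} + 1250 = \frac{80001}{64}$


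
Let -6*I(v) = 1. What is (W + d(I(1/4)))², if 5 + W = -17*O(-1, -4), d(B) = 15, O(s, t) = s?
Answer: 729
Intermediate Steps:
I(v) = -⅙ (I(v) = -⅙*1 = -⅙)
W = 12 (W = -5 - 17*(-1) = -5 + 17 = 12)
(W + d(I(1/4)))² = (12 + 15)² = 27² = 729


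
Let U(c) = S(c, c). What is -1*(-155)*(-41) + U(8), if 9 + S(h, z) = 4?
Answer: -6360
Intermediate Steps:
S(h, z) = -5 (S(h, z) = -9 + 4 = -5)
U(c) = -5
-1*(-155)*(-41) + U(8) = -1*(-155)*(-41) - 5 = 155*(-41) - 5 = -6355 - 5 = -6360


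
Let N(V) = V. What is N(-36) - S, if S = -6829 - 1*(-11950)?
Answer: -5157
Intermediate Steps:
S = 5121 (S = -6829 + 11950 = 5121)
N(-36) - S = -36 - 1*5121 = -36 - 5121 = -5157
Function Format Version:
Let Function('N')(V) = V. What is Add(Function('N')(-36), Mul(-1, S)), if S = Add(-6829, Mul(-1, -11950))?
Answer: -5157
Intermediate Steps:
S = 5121 (S = Add(-6829, 11950) = 5121)
Add(Function('N')(-36), Mul(-1, S)) = Add(-36, Mul(-1, 5121)) = Add(-36, -5121) = -5157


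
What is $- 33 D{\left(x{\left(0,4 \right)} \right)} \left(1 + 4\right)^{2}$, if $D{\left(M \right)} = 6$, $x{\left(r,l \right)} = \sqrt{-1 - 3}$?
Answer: $-4950$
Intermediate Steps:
$x{\left(r,l \right)} = 2 i$ ($x{\left(r,l \right)} = \sqrt{-4} = 2 i$)
$- 33 D{\left(x{\left(0,4 \right)} \right)} \left(1 + 4\right)^{2} = \left(-33\right) 6 \left(1 + 4\right)^{2} = - 198 \cdot 5^{2} = \left(-198\right) 25 = -4950$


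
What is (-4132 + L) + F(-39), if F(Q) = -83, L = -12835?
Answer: -17050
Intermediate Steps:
(-4132 + L) + F(-39) = (-4132 - 12835) - 83 = -16967 - 83 = -17050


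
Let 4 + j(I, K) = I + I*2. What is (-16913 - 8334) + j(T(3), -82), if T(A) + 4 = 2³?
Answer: -25239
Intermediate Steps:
T(A) = 4 (T(A) = -4 + 2³ = -4 + 8 = 4)
j(I, K) = -4 + 3*I (j(I, K) = -4 + (I + I*2) = -4 + (I + 2*I) = -4 + 3*I)
(-16913 - 8334) + j(T(3), -82) = (-16913 - 8334) + (-4 + 3*4) = -25247 + (-4 + 12) = -25247 + 8 = -25239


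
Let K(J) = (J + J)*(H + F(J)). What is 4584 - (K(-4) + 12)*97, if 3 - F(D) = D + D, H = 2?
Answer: 13508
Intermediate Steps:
F(D) = 3 - 2*D (F(D) = 3 - (D + D) = 3 - 2*D)
K(J) = 2*J*(5 - 2*J) (K(J) = (J + J)*(2 + (3 - 2*J)) = (2*J)*(5 - 2*J) = 2*J*(5 - 2*J))
4584 - (K(-4) + 12)*97 = 4584 - (2*(-4)*(5 - 2*(-4)) + 12)*97 = 4584 - (2*(-4)*(5 + 8) + 12)*97 = 4584 - (2*(-4)*13 + 12)*97 = 4584 - (-104 + 12)*97 = 4584 - (-92)*97 = 4584 - 1*(-8924) = 4584 + 8924 = 13508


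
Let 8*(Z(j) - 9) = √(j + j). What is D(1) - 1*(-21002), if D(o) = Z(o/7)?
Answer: 21011 + √14/56 ≈ 21011.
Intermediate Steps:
Z(j) = 9 + √2*√j/8 (Z(j) = 9 + √(j + j)/8 = 9 + √(2*j)/8 = 9 + (√2*√j)/8 = 9 + √2*√j/8)
D(o) = 9 + √14*√o/56 (D(o) = 9 + √2*√(o/7)/8 = 9 + √2*(√7*√o/7)/8 = 9 + √14*√o/56)
D(1) - 1*(-21002) = (9 + √14*√1/56) - 1*(-21002) = (9 + (1/56)*√14*1) + 21002 = (9 + √14/56) + 21002 = 21011 + √14/56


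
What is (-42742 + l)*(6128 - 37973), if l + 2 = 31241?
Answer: 366313035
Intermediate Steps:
l = 31239 (l = -2 + 31241 = 31239)
(-42742 + l)*(6128 - 37973) = (-42742 + 31239)*(6128 - 37973) = -11503*(-31845) = 366313035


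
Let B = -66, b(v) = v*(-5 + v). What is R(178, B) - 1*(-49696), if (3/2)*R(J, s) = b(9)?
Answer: 49720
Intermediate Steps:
R(J, s) = 24 (R(J, s) = 2*(9*(-5 + 9))/3 = 2*(9*4)/3 = (⅔)*36 = 24)
R(178, B) - 1*(-49696) = 24 - 1*(-49696) = 24 + 49696 = 49720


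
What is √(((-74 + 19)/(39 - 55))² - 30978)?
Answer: I*√7927343/16 ≈ 175.97*I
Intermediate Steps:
√(((-74 + 19)/(39 - 55))² - 30978) = √((-55/(-16))² - 30978) = √((-55*(-1/16))² - 30978) = √((55/16)² - 30978) = √(3025/256 - 30978) = √(-7927343/256) = I*√7927343/16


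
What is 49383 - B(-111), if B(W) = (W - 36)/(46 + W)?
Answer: 3209748/65 ≈ 49381.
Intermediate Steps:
B(W) = (-36 + W)/(46 + W)
49383 - B(-111) = 49383 - (-36 - 111)/(46 - 111) = 49383 - (-147)/(-65) = 49383 - (-1)*(-147)/65 = 49383 - 1*147/65 = 49383 - 147/65 = 3209748/65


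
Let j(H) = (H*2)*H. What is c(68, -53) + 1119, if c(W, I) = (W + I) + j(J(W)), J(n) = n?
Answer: 10382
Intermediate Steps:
j(H) = 2*H² (j(H) = (2*H)*H = 2*H²)
c(W, I) = I + W + 2*W² (c(W, I) = (W + I) + 2*W² = (I + W) + 2*W² = I + W + 2*W²)
c(68, -53) + 1119 = (-53 + 68 + 2*68²) + 1119 = (-53 + 68 + 2*4624) + 1119 = (-53 + 68 + 9248) + 1119 = 9263 + 1119 = 10382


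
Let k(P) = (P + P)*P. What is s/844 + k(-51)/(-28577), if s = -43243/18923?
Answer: -4959821155/26847271172 ≈ -0.18474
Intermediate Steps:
k(P) = 2*P² (k(P) = (2*P)*P = 2*P²)
s = -43243/18923 (s = -43243*1/18923 = -43243/18923 ≈ -2.2852)
s/844 + k(-51)/(-28577) = -43243/18923/844 + (2*(-51)²)/(-28577) = -43243/18923*1/844 + (2*2601)*(-1/28577) = -43243/15971012 + 5202*(-1/28577) = -43243/15971012 - 306/1681 = -4959821155/26847271172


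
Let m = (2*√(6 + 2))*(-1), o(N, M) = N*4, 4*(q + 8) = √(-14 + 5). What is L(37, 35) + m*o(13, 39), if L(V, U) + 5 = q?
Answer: -13 - 208*√2 + 3*I/4 ≈ -307.16 + 0.75*I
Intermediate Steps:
q = -8 + 3*I/4 (q = -8 + √(-14 + 5)/4 = -8 + √(-9)/4 = -8 + (3*I)/4 = -8 + 3*I/4 ≈ -8.0 + 0.75*I)
o(N, M) = 4*N
L(V, U) = -13 + 3*I/4 (L(V, U) = -5 + (-8 + 3*I/4) = -13 + 3*I/4)
m = -4*√2 (m = (2*√8)*(-1) = (2*(2*√2))*(-1) = (4*√2)*(-1) = -4*√2 ≈ -5.6569)
L(37, 35) + m*o(13, 39) = (-13 + 3*I/4) + (-4*√2)*(4*13) = (-13 + 3*I/4) - 4*√2*52 = (-13 + 3*I/4) - 208*√2 = -13 - 208*√2 + 3*I/4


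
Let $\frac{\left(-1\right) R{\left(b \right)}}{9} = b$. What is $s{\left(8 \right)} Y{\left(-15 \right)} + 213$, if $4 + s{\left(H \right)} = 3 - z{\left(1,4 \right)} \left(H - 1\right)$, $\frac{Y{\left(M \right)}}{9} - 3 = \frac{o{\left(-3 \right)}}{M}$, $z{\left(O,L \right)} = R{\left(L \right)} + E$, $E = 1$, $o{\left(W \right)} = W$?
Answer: $\frac{36201}{5} \approx 7240.2$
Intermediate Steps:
$R{\left(b \right)} = - 9 b$
$z{\left(O,L \right)} = 1 - 9 L$ ($z{\left(O,L \right)} = - 9 L + 1 = 1 - 9 L$)
$Y{\left(M \right)} = 27 - \frac{27}{M}$ ($Y{\left(M \right)} = 27 + 9 \left(- \frac{3}{M}\right) = 27 - \frac{27}{M}$)
$s{\left(H \right)} = -36 + 35 H$ ($s{\left(H \right)} = -4 - \left(-3 + \left(1 - 36\right) \left(H - 1\right)\right) = -4 - \left(-3 + \left(1 - 36\right) \left(-1 + H\right)\right) = -4 - \left(-3 - 35 \left(-1 + H\right)\right) = -4 - \left(32 - 35 H\right) = -4 + \left(3 + \left(-35 + 35 H\right)\right) = -4 + \left(-32 + 35 H\right) = -36 + 35 H$)
$s{\left(8 \right)} Y{\left(-15 \right)} + 213 = \left(-36 + 35 \cdot 8\right) \left(27 - \frac{27}{-15}\right) + 213 = \left(-36 + 280\right) \left(27 - - \frac{9}{5}\right) + 213 = 244 \left(27 + \frac{9}{5}\right) + 213 = 244 \cdot \frac{144}{5} + 213 = \frac{35136}{5} + 213 = \frac{36201}{5}$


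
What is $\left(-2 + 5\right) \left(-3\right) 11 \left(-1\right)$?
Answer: $99$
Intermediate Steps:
$\left(-2 + 5\right) \left(-3\right) 11 \left(-1\right) = 3 \left(-3\right) 11 \left(-1\right) = \left(-9\right) 11 \left(-1\right) = \left(-99\right) \left(-1\right) = 99$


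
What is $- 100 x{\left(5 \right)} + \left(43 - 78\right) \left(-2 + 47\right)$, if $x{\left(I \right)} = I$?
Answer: $-2075$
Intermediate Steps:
$- 100 x{\left(5 \right)} + \left(43 - 78\right) \left(-2 + 47\right) = \left(-100\right) 5 + \left(43 - 78\right) \left(-2 + 47\right) = -500 - 1575 = -2075$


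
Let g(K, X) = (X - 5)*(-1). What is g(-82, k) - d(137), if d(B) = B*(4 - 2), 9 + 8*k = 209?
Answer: -294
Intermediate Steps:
k = 25 (k = -9/8 + (⅛)*209 = -9/8 + 209/8 = 25)
d(B) = 2*B (d(B) = B*2 = 2*B)
g(K, X) = 5 - X (g(K, X) = (-5 + X)*(-1) = 5 - X)
g(-82, k) - d(137) = (5 - 1*25) - 2*137 = (5 - 25) - 1*274 = -20 - 274 = -294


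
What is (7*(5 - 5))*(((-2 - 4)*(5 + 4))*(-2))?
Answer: 0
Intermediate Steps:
(7*(5 - 5))*(((-2 - 4)*(5 + 4))*(-2)) = (7*0)*(-6*9*(-2)) = 0*(-54*(-2)) = 0*108 = 0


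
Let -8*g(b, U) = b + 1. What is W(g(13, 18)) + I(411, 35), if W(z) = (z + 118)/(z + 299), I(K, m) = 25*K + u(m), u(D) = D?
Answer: 12259055/1189 ≈ 10310.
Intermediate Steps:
g(b, U) = -⅛ - b/8 (g(b, U) = -(b + 1)/8 = -(1 + b)/8 = -⅛ - b/8)
I(K, m) = m + 25*K (I(K, m) = 25*K + m = m + 25*K)
W(z) = (118 + z)/(299 + z)
W(g(13, 18)) + I(411, 35) = (118 + (-⅛ - ⅛*13))/(299 + (-⅛ - ⅛*13)) + (35 + 25*411) = (118 + (-⅛ - 13/8))/(299 + (-⅛ - 13/8)) + (35 + 10275) = (118 - 7/4)/(299 - 7/4) + 10310 = (465/4)/(1189/4) + 10310 = (4/1189)*(465/4) + 10310 = 465/1189 + 10310 = 12259055/1189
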